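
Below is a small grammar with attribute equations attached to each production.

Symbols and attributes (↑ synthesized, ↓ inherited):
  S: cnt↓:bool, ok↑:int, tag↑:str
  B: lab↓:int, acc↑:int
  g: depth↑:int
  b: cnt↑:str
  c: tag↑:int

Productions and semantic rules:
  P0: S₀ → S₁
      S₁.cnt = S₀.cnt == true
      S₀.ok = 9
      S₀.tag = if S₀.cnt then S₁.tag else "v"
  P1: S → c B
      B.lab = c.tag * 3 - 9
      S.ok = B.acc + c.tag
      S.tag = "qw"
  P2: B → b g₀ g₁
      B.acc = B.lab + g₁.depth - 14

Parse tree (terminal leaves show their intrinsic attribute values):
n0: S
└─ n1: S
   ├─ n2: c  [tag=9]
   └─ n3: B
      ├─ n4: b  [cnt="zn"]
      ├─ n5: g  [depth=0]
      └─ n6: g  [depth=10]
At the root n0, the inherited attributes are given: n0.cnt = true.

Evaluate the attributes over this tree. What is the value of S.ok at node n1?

23

1. n0.cnt = true  [given at root]
2. n1.cnt = true  [S₀.cnt == true]
3. n2.tag = 9  [terminal]
4. n3.lab = 18  [c.tag * 3 - 9]
5. n4.cnt = "zn"  [terminal]
6. n5.depth = 0  [terminal]
7. n6.depth = 10  [terminal]
8. n3.acc = 14  [B.lab + g₁.depth - 14]
9. n1.ok = 23  [B.acc + c.tag]
10. n1.tag = "qw"  ["qw"]
11. n0.ok = 9  [9]
12. n0.tag = "qw"  [if S₀.cnt then S₁.tag else "v"]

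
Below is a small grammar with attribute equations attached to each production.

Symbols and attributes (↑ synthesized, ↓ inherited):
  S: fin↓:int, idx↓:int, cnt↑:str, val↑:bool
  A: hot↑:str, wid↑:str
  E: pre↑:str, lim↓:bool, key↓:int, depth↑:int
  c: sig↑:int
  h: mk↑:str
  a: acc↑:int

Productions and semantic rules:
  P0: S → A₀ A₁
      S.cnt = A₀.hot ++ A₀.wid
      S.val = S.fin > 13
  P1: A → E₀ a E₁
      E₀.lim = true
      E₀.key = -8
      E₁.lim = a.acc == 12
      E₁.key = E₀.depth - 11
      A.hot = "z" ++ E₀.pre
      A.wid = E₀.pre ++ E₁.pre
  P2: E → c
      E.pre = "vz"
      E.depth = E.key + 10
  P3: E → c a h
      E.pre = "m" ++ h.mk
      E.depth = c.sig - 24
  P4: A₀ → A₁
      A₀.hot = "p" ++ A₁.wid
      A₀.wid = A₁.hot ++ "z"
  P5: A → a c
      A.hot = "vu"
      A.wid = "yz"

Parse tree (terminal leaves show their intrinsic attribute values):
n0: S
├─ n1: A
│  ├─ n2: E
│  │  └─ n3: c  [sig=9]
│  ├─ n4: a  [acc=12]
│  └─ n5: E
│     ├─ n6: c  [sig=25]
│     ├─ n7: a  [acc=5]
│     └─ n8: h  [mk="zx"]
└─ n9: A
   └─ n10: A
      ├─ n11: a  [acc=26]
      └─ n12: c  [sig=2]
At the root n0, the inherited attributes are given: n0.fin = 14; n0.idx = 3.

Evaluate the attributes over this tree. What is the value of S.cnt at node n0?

"zvzvzmzx"

1. n0.fin = 14  [given at root]
2. n0.idx = 3  [given at root]
3. n2.lim = true  [true]
4. n2.key = -8  [-8]
5. n3.sig = 9  [terminal]
6. n2.pre = "vz"  ["vz"]
7. n2.depth = 2  [E.key + 10]
8. n4.acc = 12  [terminal]
9. n5.lim = true  [a.acc == 12]
10. n5.key = -9  [E₀.depth - 11]
11. n6.sig = 25  [terminal]
12. n7.acc = 5  [terminal]
13. n8.mk = "zx"  [terminal]
14. n5.pre = "mzx"  ["m" ++ h.mk]
15. n5.depth = 1  [c.sig - 24]
16. n1.hot = "zvz"  ["z" ++ E₀.pre]
17. n1.wid = "vzmzx"  [E₀.pre ++ E₁.pre]
18. n11.acc = 26  [terminal]
19. n12.sig = 2  [terminal]
20. n10.hot = "vu"  ["vu"]
21. n10.wid = "yz"  ["yz"]
22. n9.hot = "pyz"  ["p" ++ A₁.wid]
23. n9.wid = "vuz"  [A₁.hot ++ "z"]
24. n0.cnt = "zvzvzmzx"  [A₀.hot ++ A₀.wid]
25. n0.val = true  [S.fin > 13]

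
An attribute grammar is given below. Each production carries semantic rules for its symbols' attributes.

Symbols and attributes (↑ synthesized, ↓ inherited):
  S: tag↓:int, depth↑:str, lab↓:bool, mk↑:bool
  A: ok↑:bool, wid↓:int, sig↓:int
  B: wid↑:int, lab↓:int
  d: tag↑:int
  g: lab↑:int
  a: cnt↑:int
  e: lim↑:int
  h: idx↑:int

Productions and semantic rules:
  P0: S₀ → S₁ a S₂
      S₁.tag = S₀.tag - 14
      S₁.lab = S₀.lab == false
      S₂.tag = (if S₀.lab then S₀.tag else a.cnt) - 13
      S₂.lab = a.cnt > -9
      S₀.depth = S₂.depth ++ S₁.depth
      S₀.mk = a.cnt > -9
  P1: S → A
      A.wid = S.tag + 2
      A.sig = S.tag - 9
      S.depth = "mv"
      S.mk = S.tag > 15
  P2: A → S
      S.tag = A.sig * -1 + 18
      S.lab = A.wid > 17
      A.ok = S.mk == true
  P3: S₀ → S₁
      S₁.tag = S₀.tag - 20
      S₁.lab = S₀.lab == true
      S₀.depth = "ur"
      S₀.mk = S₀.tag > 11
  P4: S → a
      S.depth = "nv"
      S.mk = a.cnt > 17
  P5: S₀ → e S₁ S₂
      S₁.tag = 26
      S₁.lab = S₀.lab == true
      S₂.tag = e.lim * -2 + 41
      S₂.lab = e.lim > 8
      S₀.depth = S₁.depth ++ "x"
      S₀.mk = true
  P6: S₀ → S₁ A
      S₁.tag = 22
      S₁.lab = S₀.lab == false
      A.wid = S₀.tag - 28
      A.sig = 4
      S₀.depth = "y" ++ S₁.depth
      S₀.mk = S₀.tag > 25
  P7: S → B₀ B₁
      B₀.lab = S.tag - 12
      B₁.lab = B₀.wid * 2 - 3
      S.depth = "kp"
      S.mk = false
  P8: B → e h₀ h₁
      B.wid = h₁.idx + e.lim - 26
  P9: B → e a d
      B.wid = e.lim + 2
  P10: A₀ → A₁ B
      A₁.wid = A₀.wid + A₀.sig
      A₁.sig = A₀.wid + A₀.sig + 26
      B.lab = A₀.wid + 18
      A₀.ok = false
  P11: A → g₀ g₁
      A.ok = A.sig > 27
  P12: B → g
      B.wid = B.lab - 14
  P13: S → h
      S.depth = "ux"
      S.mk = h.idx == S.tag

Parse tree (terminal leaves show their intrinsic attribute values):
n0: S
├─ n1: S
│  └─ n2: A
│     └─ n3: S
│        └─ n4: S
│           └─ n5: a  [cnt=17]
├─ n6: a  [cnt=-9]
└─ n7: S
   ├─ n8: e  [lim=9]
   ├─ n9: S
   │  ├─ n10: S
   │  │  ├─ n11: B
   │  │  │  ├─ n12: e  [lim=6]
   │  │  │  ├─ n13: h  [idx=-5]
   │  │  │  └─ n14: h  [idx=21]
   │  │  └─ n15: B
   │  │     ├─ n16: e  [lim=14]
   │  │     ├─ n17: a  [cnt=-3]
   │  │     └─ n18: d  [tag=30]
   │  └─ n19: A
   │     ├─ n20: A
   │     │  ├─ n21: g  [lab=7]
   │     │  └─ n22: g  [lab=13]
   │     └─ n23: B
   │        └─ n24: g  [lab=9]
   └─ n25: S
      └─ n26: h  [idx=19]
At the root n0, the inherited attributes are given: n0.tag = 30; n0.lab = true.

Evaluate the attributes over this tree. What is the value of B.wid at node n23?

1. n0.tag = 30  [given at root]
2. n0.lab = true  [given at root]
3. n1.tag = 16  [S₀.tag - 14]
4. n1.lab = false  [S₀.lab == false]
5. n2.wid = 18  [S.tag + 2]
6. n2.sig = 7  [S.tag - 9]
7. n3.tag = 11  [A.sig * -1 + 18]
8. n3.lab = true  [A.wid > 17]
9. n4.tag = -9  [S₀.tag - 20]
10. n4.lab = true  [S₀.lab == true]
11. n5.cnt = 17  [terminal]
12. n4.depth = "nv"  ["nv"]
13. n4.mk = false  [a.cnt > 17]
14. n3.depth = "ur"  ["ur"]
15. n3.mk = false  [S₀.tag > 11]
16. n2.ok = false  [S.mk == true]
17. n1.depth = "mv"  ["mv"]
18. n1.mk = true  [S.tag > 15]
19. n6.cnt = -9  [terminal]
20. n7.tag = 17  [(if S₀.lab then S₀.tag else a.cnt) - 13]
21. n7.lab = false  [a.cnt > -9]
22. n8.lim = 9  [terminal]
23. n9.tag = 26  [26]
24. n9.lab = false  [S₀.lab == true]
25. n10.tag = 22  [22]
26. n10.lab = true  [S₀.lab == false]
27. n11.lab = 10  [S.tag - 12]
28. n12.lim = 6  [terminal]
29. n13.idx = -5  [terminal]
30. n14.idx = 21  [terminal]
31. n11.wid = 1  [h₁.idx + e.lim - 26]
32. n15.lab = -1  [B₀.wid * 2 - 3]
33. n16.lim = 14  [terminal]
34. n17.cnt = -3  [terminal]
35. n18.tag = 30  [terminal]
36. n15.wid = 16  [e.lim + 2]
37. n10.depth = "kp"  ["kp"]
38. n10.mk = false  [false]
39. n19.wid = -2  [S₀.tag - 28]
40. n19.sig = 4  [4]
41. n20.wid = 2  [A₀.wid + A₀.sig]
42. n20.sig = 28  [A₀.wid + A₀.sig + 26]
43. n21.lab = 7  [terminal]
44. n22.lab = 13  [terminal]
45. n20.ok = true  [A.sig > 27]
46. n23.lab = 16  [A₀.wid + 18]
47. n24.lab = 9  [terminal]
48. n23.wid = 2  [B.lab - 14]
49. n19.ok = false  [false]
50. n9.depth = "ykp"  ["y" ++ S₁.depth]
51. n9.mk = true  [S₀.tag > 25]
52. n25.tag = 23  [e.lim * -2 + 41]
53. n25.lab = true  [e.lim > 8]
54. n26.idx = 19  [terminal]
55. n25.depth = "ux"  ["ux"]
56. n25.mk = false  [h.idx == S.tag]
57. n7.depth = "ykpx"  [S₁.depth ++ "x"]
58. n7.mk = true  [true]
59. n0.depth = "ykpxmv"  [S₂.depth ++ S₁.depth]
60. n0.mk = false  [a.cnt > -9]

2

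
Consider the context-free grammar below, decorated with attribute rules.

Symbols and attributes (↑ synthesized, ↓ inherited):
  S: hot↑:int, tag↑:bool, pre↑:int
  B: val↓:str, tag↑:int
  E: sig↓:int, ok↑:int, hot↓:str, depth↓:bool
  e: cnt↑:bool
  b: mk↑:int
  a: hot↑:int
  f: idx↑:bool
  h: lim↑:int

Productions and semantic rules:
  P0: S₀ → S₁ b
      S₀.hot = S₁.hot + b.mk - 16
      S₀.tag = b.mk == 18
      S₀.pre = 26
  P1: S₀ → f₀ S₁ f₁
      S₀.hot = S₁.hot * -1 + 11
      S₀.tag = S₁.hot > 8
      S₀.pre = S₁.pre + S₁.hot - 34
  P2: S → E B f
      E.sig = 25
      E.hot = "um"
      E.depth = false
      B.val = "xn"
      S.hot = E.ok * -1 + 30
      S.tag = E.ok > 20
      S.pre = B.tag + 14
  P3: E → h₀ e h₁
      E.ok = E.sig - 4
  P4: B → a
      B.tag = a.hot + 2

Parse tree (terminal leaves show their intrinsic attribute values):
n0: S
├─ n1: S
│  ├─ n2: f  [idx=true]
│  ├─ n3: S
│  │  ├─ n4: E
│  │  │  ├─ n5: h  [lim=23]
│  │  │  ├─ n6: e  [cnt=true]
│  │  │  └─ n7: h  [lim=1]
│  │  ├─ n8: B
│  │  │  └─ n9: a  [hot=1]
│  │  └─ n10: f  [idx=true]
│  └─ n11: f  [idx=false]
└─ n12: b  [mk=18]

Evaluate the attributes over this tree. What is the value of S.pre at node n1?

1. n2.idx = true  [terminal]
2. n4.sig = 25  [25]
3. n4.hot = "um"  ["um"]
4. n4.depth = false  [false]
5. n5.lim = 23  [terminal]
6. n6.cnt = true  [terminal]
7. n7.lim = 1  [terminal]
8. n4.ok = 21  [E.sig - 4]
9. n8.val = "xn"  ["xn"]
10. n9.hot = 1  [terminal]
11. n8.tag = 3  [a.hot + 2]
12. n10.idx = true  [terminal]
13. n3.hot = 9  [E.ok * -1 + 30]
14. n3.tag = true  [E.ok > 20]
15. n3.pre = 17  [B.tag + 14]
16. n11.idx = false  [terminal]
17. n1.hot = 2  [S₁.hot * -1 + 11]
18. n1.tag = true  [S₁.hot > 8]
19. n1.pre = -8  [S₁.pre + S₁.hot - 34]
20. n12.mk = 18  [terminal]
21. n0.hot = 4  [S₁.hot + b.mk - 16]
22. n0.tag = true  [b.mk == 18]
23. n0.pre = 26  [26]

-8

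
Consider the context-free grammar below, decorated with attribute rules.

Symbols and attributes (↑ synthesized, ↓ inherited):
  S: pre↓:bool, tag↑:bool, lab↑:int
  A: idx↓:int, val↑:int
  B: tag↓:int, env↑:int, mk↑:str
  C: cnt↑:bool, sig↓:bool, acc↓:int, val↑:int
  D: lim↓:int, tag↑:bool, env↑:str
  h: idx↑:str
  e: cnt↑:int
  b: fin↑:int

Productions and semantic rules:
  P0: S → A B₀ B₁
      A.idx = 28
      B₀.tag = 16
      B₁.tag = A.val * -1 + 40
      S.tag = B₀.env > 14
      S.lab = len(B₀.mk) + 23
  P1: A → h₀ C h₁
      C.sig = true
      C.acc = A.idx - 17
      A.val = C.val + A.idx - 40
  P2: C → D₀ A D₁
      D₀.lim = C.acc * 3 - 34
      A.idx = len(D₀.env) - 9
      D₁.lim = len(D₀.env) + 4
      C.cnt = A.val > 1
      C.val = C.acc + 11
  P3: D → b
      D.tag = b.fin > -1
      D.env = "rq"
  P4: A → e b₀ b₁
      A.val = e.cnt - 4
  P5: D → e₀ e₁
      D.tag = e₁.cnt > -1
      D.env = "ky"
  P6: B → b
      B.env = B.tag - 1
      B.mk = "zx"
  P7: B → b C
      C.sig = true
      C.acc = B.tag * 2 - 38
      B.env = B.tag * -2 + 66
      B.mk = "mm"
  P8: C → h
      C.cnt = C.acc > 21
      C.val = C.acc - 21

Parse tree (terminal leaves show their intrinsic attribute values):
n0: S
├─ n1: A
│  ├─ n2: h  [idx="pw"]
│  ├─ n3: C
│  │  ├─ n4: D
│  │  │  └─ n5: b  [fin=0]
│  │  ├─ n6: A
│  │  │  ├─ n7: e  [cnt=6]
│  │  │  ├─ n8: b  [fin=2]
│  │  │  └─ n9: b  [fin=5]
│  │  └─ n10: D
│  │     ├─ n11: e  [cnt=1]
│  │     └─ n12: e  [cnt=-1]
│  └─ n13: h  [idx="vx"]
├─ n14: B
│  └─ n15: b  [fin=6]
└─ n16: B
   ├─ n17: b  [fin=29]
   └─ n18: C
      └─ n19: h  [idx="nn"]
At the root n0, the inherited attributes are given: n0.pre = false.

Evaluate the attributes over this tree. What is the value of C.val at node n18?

1. n0.pre = false  [given at root]
2. n1.idx = 28  [28]
3. n2.idx = "pw"  [terminal]
4. n3.sig = true  [true]
5. n3.acc = 11  [A.idx - 17]
6. n4.lim = -1  [C.acc * 3 - 34]
7. n5.fin = 0  [terminal]
8. n4.tag = true  [b.fin > -1]
9. n4.env = "rq"  ["rq"]
10. n6.idx = -7  [len(D₀.env) - 9]
11. n7.cnt = 6  [terminal]
12. n8.fin = 2  [terminal]
13. n9.fin = 5  [terminal]
14. n6.val = 2  [e.cnt - 4]
15. n10.lim = 6  [len(D₀.env) + 4]
16. n11.cnt = 1  [terminal]
17. n12.cnt = -1  [terminal]
18. n10.tag = false  [e₁.cnt > -1]
19. n10.env = "ky"  ["ky"]
20. n3.cnt = true  [A.val > 1]
21. n3.val = 22  [C.acc + 11]
22. n13.idx = "vx"  [terminal]
23. n1.val = 10  [C.val + A.idx - 40]
24. n14.tag = 16  [16]
25. n15.fin = 6  [terminal]
26. n14.env = 15  [B.tag - 1]
27. n14.mk = "zx"  ["zx"]
28. n16.tag = 30  [A.val * -1 + 40]
29. n17.fin = 29  [terminal]
30. n18.sig = true  [true]
31. n18.acc = 22  [B.tag * 2 - 38]
32. n19.idx = "nn"  [terminal]
33. n18.cnt = true  [C.acc > 21]
34. n18.val = 1  [C.acc - 21]
35. n16.env = 6  [B.tag * -2 + 66]
36. n16.mk = "mm"  ["mm"]
37. n0.tag = true  [B₀.env > 14]
38. n0.lab = 25  [len(B₀.mk) + 23]

1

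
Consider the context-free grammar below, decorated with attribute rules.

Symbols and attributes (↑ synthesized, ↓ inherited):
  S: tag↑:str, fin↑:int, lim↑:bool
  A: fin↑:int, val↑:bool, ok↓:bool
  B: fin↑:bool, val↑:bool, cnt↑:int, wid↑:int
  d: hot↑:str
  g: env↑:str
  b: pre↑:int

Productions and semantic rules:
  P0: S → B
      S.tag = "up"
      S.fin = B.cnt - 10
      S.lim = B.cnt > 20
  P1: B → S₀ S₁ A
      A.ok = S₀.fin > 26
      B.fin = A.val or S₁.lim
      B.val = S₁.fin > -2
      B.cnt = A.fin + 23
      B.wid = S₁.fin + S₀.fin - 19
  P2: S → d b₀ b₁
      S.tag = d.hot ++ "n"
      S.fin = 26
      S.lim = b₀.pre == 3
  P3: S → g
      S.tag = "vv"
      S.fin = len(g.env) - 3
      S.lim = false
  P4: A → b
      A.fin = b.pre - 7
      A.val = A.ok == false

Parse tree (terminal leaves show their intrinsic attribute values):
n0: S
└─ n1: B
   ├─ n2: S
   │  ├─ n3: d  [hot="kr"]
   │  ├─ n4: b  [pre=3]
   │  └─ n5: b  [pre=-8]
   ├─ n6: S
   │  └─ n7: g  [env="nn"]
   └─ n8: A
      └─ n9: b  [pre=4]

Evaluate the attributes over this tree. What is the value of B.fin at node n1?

true

1. n3.hot = "kr"  [terminal]
2. n4.pre = 3  [terminal]
3. n5.pre = -8  [terminal]
4. n2.tag = "krn"  [d.hot ++ "n"]
5. n2.fin = 26  [26]
6. n2.lim = true  [b₀.pre == 3]
7. n7.env = "nn"  [terminal]
8. n6.tag = "vv"  ["vv"]
9. n6.fin = -1  [len(g.env) - 3]
10. n6.lim = false  [false]
11. n8.ok = false  [S₀.fin > 26]
12. n9.pre = 4  [terminal]
13. n8.fin = -3  [b.pre - 7]
14. n8.val = true  [A.ok == false]
15. n1.fin = true  [A.val or S₁.lim]
16. n1.val = true  [S₁.fin > -2]
17. n1.cnt = 20  [A.fin + 23]
18. n1.wid = 6  [S₁.fin + S₀.fin - 19]
19. n0.tag = "up"  ["up"]
20. n0.fin = 10  [B.cnt - 10]
21. n0.lim = false  [B.cnt > 20]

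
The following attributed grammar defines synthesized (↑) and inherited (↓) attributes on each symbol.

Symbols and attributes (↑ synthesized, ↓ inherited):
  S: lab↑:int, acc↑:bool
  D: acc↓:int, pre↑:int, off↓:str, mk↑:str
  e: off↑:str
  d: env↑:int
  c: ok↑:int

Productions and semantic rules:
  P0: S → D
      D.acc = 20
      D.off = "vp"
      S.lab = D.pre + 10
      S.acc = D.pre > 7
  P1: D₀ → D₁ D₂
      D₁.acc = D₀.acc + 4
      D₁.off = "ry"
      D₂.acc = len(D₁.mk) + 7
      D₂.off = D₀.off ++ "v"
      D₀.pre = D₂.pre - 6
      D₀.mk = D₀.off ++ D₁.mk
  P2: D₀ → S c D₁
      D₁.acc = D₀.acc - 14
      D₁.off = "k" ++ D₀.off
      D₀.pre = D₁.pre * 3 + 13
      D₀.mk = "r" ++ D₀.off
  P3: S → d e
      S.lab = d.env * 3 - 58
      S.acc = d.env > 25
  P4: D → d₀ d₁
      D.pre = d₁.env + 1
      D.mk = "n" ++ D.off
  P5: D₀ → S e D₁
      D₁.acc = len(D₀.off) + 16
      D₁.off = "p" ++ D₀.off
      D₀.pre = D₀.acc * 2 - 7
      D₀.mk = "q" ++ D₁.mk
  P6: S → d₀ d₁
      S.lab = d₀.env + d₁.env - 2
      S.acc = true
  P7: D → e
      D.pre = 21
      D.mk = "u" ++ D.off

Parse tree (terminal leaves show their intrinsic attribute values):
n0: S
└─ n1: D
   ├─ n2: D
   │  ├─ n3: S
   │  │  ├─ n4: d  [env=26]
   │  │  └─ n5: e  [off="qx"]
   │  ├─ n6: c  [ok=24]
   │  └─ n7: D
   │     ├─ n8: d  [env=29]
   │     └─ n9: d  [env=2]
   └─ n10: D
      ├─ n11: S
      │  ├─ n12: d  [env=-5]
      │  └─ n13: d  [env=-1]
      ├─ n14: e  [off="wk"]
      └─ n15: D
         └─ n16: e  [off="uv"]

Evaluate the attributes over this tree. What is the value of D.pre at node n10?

1. n1.acc = 20  [20]
2. n1.off = "vp"  ["vp"]
3. n2.acc = 24  [D₀.acc + 4]
4. n2.off = "ry"  ["ry"]
5. n4.env = 26  [terminal]
6. n5.off = "qx"  [terminal]
7. n3.lab = 20  [d.env * 3 - 58]
8. n3.acc = true  [d.env > 25]
9. n6.ok = 24  [terminal]
10. n7.acc = 10  [D₀.acc - 14]
11. n7.off = "kry"  ["k" ++ D₀.off]
12. n8.env = 29  [terminal]
13. n9.env = 2  [terminal]
14. n7.pre = 3  [d₁.env + 1]
15. n7.mk = "nkry"  ["n" ++ D.off]
16. n2.pre = 22  [D₁.pre * 3 + 13]
17. n2.mk = "rry"  ["r" ++ D₀.off]
18. n10.acc = 10  [len(D₁.mk) + 7]
19. n10.off = "vpv"  [D₀.off ++ "v"]
20. n12.env = -5  [terminal]
21. n13.env = -1  [terminal]
22. n11.lab = -8  [d₀.env + d₁.env - 2]
23. n11.acc = true  [true]
24. n14.off = "wk"  [terminal]
25. n15.acc = 19  [len(D₀.off) + 16]
26. n15.off = "pvpv"  ["p" ++ D₀.off]
27. n16.off = "uv"  [terminal]
28. n15.pre = 21  [21]
29. n15.mk = "upvpv"  ["u" ++ D.off]
30. n10.pre = 13  [D₀.acc * 2 - 7]
31. n10.mk = "qupvpv"  ["q" ++ D₁.mk]
32. n1.pre = 7  [D₂.pre - 6]
33. n1.mk = "vprry"  [D₀.off ++ D₁.mk]
34. n0.lab = 17  [D.pre + 10]
35. n0.acc = false  [D.pre > 7]

13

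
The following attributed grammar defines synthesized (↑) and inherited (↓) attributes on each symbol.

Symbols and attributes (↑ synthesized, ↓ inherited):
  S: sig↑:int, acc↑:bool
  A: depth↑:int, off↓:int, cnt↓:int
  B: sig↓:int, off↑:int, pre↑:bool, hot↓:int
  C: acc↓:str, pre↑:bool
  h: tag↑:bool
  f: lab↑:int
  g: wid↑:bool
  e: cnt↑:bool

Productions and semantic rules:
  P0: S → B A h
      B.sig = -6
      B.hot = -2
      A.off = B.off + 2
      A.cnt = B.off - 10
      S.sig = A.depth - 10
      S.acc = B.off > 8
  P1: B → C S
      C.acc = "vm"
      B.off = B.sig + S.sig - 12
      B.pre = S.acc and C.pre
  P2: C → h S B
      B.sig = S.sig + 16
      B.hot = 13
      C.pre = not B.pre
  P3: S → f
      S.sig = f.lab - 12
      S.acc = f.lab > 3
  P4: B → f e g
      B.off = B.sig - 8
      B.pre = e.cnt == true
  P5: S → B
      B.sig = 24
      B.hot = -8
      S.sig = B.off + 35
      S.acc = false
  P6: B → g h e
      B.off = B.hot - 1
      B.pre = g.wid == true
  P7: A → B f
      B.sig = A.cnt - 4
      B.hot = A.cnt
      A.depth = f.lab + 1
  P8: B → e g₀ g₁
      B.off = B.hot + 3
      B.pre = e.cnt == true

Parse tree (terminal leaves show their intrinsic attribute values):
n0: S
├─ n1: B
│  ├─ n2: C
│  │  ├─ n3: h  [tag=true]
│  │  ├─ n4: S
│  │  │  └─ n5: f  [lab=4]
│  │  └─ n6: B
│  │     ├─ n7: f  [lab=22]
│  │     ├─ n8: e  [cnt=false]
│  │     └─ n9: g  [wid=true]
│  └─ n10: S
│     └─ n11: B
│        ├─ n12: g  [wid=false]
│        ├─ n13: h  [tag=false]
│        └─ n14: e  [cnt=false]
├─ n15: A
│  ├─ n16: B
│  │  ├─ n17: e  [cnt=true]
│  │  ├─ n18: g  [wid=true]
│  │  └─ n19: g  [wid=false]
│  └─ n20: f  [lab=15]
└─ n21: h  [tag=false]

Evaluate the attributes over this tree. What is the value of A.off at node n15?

10

1. n1.sig = -6  [-6]
2. n1.hot = -2  [-2]
3. n2.acc = "vm"  ["vm"]
4. n3.tag = true  [terminal]
5. n5.lab = 4  [terminal]
6. n4.sig = -8  [f.lab - 12]
7. n4.acc = true  [f.lab > 3]
8. n6.sig = 8  [S.sig + 16]
9. n6.hot = 13  [13]
10. n7.lab = 22  [terminal]
11. n8.cnt = false  [terminal]
12. n9.wid = true  [terminal]
13. n6.off = 0  [B.sig - 8]
14. n6.pre = false  [e.cnt == true]
15. n2.pre = true  [not B.pre]
16. n11.sig = 24  [24]
17. n11.hot = -8  [-8]
18. n12.wid = false  [terminal]
19. n13.tag = false  [terminal]
20. n14.cnt = false  [terminal]
21. n11.off = -9  [B.hot - 1]
22. n11.pre = false  [g.wid == true]
23. n10.sig = 26  [B.off + 35]
24. n10.acc = false  [false]
25. n1.off = 8  [B.sig + S.sig - 12]
26. n1.pre = false  [S.acc and C.pre]
27. n15.off = 10  [B.off + 2]
28. n15.cnt = -2  [B.off - 10]
29. n16.sig = -6  [A.cnt - 4]
30. n16.hot = -2  [A.cnt]
31. n17.cnt = true  [terminal]
32. n18.wid = true  [terminal]
33. n19.wid = false  [terminal]
34. n16.off = 1  [B.hot + 3]
35. n16.pre = true  [e.cnt == true]
36. n20.lab = 15  [terminal]
37. n15.depth = 16  [f.lab + 1]
38. n21.tag = false  [terminal]
39. n0.sig = 6  [A.depth - 10]
40. n0.acc = false  [B.off > 8]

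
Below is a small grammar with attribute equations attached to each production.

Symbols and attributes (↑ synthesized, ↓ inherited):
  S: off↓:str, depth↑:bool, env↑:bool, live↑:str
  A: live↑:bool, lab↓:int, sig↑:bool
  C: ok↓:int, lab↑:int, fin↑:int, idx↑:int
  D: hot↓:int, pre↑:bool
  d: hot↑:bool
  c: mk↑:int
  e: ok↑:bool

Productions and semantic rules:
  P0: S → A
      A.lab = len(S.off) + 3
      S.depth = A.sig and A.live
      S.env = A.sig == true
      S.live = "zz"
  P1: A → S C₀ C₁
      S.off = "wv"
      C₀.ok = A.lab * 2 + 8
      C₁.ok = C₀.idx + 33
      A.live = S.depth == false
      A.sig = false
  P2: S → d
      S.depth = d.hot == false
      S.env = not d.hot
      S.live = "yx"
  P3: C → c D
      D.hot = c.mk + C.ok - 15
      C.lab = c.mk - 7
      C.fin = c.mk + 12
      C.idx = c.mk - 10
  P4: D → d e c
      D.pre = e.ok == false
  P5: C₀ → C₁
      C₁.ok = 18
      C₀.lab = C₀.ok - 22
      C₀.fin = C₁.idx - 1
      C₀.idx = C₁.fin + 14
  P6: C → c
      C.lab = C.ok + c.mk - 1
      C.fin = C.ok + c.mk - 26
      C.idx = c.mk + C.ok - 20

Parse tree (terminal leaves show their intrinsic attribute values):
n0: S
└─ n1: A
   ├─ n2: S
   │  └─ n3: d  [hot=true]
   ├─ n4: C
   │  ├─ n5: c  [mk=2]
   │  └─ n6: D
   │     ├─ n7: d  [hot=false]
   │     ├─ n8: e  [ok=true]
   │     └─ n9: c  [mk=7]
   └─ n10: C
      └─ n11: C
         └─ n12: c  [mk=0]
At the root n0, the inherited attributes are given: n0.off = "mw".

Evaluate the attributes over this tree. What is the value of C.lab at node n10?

1. n0.off = "mw"  [given at root]
2. n1.lab = 5  [len(S.off) + 3]
3. n2.off = "wv"  ["wv"]
4. n3.hot = true  [terminal]
5. n2.depth = false  [d.hot == false]
6. n2.env = false  [not d.hot]
7. n2.live = "yx"  ["yx"]
8. n4.ok = 18  [A.lab * 2 + 8]
9. n5.mk = 2  [terminal]
10. n6.hot = 5  [c.mk + C.ok - 15]
11. n7.hot = false  [terminal]
12. n8.ok = true  [terminal]
13. n9.mk = 7  [terminal]
14. n6.pre = false  [e.ok == false]
15. n4.lab = -5  [c.mk - 7]
16. n4.fin = 14  [c.mk + 12]
17. n4.idx = -8  [c.mk - 10]
18. n10.ok = 25  [C₀.idx + 33]
19. n11.ok = 18  [18]
20. n12.mk = 0  [terminal]
21. n11.lab = 17  [C.ok + c.mk - 1]
22. n11.fin = -8  [C.ok + c.mk - 26]
23. n11.idx = -2  [c.mk + C.ok - 20]
24. n10.lab = 3  [C₀.ok - 22]
25. n10.fin = -3  [C₁.idx - 1]
26. n10.idx = 6  [C₁.fin + 14]
27. n1.live = true  [S.depth == false]
28. n1.sig = false  [false]
29. n0.depth = false  [A.sig and A.live]
30. n0.env = false  [A.sig == true]
31. n0.live = "zz"  ["zz"]

3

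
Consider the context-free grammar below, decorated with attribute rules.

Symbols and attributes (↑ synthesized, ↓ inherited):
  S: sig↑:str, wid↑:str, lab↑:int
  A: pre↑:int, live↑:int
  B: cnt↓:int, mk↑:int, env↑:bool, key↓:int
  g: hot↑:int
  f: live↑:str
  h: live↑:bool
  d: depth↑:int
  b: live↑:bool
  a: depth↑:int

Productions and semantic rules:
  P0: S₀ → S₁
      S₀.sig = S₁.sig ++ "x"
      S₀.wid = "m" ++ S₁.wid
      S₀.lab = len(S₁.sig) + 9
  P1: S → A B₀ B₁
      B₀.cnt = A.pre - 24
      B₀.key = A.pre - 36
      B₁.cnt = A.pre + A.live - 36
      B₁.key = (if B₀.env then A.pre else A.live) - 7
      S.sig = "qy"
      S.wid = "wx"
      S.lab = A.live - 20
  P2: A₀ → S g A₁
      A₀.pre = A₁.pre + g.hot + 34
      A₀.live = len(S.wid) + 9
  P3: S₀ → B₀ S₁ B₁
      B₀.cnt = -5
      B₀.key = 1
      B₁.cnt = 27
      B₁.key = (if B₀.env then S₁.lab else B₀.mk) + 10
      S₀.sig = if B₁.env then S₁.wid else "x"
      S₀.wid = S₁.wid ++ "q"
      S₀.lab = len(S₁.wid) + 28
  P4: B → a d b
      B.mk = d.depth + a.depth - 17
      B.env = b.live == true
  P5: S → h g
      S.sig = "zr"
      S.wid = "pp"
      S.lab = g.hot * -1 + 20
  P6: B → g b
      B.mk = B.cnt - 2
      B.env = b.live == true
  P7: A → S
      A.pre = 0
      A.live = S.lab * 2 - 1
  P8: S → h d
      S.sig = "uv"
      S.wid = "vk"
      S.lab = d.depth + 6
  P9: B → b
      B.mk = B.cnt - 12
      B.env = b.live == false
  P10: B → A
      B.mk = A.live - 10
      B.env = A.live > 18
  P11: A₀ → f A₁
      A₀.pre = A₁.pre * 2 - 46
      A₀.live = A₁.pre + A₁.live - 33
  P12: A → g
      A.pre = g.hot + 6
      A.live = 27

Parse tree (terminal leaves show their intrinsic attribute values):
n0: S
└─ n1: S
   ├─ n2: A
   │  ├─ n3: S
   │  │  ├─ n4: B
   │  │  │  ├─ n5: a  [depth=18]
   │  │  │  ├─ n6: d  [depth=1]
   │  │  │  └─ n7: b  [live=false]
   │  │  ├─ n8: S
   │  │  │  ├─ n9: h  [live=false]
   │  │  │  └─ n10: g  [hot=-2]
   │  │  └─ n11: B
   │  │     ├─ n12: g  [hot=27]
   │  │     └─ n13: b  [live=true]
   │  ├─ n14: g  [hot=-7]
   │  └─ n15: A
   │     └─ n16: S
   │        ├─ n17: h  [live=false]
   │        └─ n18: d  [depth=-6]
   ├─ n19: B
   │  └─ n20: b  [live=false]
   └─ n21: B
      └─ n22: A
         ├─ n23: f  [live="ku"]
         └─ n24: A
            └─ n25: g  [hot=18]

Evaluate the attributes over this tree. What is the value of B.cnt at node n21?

1. n4.cnt = -5  [-5]
2. n4.key = 1  [1]
3. n5.depth = 18  [terminal]
4. n6.depth = 1  [terminal]
5. n7.live = false  [terminal]
6. n4.mk = 2  [d.depth + a.depth - 17]
7. n4.env = false  [b.live == true]
8. n9.live = false  [terminal]
9. n10.hot = -2  [terminal]
10. n8.sig = "zr"  ["zr"]
11. n8.wid = "pp"  ["pp"]
12. n8.lab = 22  [g.hot * -1 + 20]
13. n11.cnt = 27  [27]
14. n11.key = 12  [(if B₀.env then S₁.lab else B₀.mk) + 10]
15. n12.hot = 27  [terminal]
16. n13.live = true  [terminal]
17. n11.mk = 25  [B.cnt - 2]
18. n11.env = true  [b.live == true]
19. n3.sig = "pp"  [if B₁.env then S₁.wid else "x"]
20. n3.wid = "ppq"  [S₁.wid ++ "q"]
21. n3.lab = 30  [len(S₁.wid) + 28]
22. n14.hot = -7  [terminal]
23. n17.live = false  [terminal]
24. n18.depth = -6  [terminal]
25. n16.sig = "uv"  ["uv"]
26. n16.wid = "vk"  ["vk"]
27. n16.lab = 0  [d.depth + 6]
28. n15.pre = 0  [0]
29. n15.live = -1  [S.lab * 2 - 1]
30. n2.pre = 27  [A₁.pre + g.hot + 34]
31. n2.live = 12  [len(S.wid) + 9]
32. n19.cnt = 3  [A.pre - 24]
33. n19.key = -9  [A.pre - 36]
34. n20.live = false  [terminal]
35. n19.mk = -9  [B.cnt - 12]
36. n19.env = true  [b.live == false]
37. n21.cnt = 3  [A.pre + A.live - 36]
38. n21.key = 20  [(if B₀.env then A.pre else A.live) - 7]
39. n23.live = "ku"  [terminal]
40. n25.hot = 18  [terminal]
41. n24.pre = 24  [g.hot + 6]
42. n24.live = 27  [27]
43. n22.pre = 2  [A₁.pre * 2 - 46]
44. n22.live = 18  [A₁.pre + A₁.live - 33]
45. n21.mk = 8  [A.live - 10]
46. n21.env = false  [A.live > 18]
47. n1.sig = "qy"  ["qy"]
48. n1.wid = "wx"  ["wx"]
49. n1.lab = -8  [A.live - 20]
50. n0.sig = "qyx"  [S₁.sig ++ "x"]
51. n0.wid = "mwx"  ["m" ++ S₁.wid]
52. n0.lab = 11  [len(S₁.sig) + 9]

3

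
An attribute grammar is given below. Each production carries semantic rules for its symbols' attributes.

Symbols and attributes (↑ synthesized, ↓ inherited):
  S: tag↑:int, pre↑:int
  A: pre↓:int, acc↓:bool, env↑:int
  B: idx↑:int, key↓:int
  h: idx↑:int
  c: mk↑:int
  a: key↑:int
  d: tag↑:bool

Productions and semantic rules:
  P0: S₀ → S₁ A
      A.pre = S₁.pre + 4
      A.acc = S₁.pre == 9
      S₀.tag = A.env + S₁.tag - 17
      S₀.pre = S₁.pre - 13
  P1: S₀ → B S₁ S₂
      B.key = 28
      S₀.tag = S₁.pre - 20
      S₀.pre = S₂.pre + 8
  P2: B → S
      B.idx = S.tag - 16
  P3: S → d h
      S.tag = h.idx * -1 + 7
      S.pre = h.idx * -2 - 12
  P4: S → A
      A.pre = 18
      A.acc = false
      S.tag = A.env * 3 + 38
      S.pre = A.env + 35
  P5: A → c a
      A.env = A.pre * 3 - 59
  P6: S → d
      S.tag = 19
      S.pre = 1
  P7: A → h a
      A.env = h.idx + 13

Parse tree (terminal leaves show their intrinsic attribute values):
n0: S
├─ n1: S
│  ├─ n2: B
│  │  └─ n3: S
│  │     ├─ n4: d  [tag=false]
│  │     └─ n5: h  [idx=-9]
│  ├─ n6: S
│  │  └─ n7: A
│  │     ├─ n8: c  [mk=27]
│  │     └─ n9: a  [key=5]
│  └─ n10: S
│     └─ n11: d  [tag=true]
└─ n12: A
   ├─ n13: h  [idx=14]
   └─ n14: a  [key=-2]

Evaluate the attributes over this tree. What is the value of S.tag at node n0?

20

1. n2.key = 28  [28]
2. n4.tag = false  [terminal]
3. n5.idx = -9  [terminal]
4. n3.tag = 16  [h.idx * -1 + 7]
5. n3.pre = 6  [h.idx * -2 - 12]
6. n2.idx = 0  [S.tag - 16]
7. n7.pre = 18  [18]
8. n7.acc = false  [false]
9. n8.mk = 27  [terminal]
10. n9.key = 5  [terminal]
11. n7.env = -5  [A.pre * 3 - 59]
12. n6.tag = 23  [A.env * 3 + 38]
13. n6.pre = 30  [A.env + 35]
14. n11.tag = true  [terminal]
15. n10.tag = 19  [19]
16. n10.pre = 1  [1]
17. n1.tag = 10  [S₁.pre - 20]
18. n1.pre = 9  [S₂.pre + 8]
19. n12.pre = 13  [S₁.pre + 4]
20. n12.acc = true  [S₁.pre == 9]
21. n13.idx = 14  [terminal]
22. n14.key = -2  [terminal]
23. n12.env = 27  [h.idx + 13]
24. n0.tag = 20  [A.env + S₁.tag - 17]
25. n0.pre = -4  [S₁.pre - 13]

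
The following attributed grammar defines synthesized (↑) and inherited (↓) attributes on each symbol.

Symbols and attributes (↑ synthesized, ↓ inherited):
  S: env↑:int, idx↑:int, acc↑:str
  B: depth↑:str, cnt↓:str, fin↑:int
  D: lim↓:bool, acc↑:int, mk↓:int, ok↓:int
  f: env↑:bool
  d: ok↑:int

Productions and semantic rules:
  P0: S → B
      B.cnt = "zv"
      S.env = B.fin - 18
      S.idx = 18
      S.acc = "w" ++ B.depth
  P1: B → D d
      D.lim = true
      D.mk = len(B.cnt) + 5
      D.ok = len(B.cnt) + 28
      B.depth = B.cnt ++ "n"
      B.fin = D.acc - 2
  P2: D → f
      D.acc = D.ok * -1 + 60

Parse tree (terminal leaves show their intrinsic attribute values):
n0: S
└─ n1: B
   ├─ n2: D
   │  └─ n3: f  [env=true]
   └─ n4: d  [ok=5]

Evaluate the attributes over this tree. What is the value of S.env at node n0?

10

1. n1.cnt = "zv"  ["zv"]
2. n2.lim = true  [true]
3. n2.mk = 7  [len(B.cnt) + 5]
4. n2.ok = 30  [len(B.cnt) + 28]
5. n3.env = true  [terminal]
6. n2.acc = 30  [D.ok * -1 + 60]
7. n4.ok = 5  [terminal]
8. n1.depth = "zvn"  [B.cnt ++ "n"]
9. n1.fin = 28  [D.acc - 2]
10. n0.env = 10  [B.fin - 18]
11. n0.idx = 18  [18]
12. n0.acc = "wzvn"  ["w" ++ B.depth]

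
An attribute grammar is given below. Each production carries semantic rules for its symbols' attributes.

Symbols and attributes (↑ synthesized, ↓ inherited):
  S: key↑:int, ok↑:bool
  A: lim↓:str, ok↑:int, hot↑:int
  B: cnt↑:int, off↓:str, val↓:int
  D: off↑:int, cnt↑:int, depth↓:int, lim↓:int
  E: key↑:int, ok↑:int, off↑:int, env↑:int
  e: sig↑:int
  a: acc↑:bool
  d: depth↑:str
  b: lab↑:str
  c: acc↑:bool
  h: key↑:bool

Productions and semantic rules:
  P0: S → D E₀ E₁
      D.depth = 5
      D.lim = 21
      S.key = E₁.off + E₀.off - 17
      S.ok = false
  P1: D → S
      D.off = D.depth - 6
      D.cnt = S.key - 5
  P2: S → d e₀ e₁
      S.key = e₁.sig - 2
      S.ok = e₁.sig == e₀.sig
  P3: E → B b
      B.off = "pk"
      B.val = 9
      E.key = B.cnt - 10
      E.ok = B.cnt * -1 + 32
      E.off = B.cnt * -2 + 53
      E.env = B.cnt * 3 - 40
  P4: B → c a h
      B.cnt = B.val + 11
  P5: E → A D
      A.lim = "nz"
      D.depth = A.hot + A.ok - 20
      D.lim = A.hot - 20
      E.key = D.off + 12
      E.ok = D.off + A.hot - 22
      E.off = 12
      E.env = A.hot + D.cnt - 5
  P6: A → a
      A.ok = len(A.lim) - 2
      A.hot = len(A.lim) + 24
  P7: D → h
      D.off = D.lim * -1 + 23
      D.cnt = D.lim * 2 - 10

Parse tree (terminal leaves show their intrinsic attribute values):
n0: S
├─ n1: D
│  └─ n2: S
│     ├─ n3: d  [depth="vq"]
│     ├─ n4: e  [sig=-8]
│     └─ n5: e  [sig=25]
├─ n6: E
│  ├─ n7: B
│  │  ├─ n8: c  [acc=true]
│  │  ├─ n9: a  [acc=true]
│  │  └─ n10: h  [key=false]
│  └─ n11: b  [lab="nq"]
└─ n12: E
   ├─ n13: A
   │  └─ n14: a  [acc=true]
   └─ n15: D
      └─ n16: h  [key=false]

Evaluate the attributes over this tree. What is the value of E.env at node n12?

1. n1.depth = 5  [5]
2. n1.lim = 21  [21]
3. n3.depth = "vq"  [terminal]
4. n4.sig = -8  [terminal]
5. n5.sig = 25  [terminal]
6. n2.key = 23  [e₁.sig - 2]
7. n2.ok = false  [e₁.sig == e₀.sig]
8. n1.off = -1  [D.depth - 6]
9. n1.cnt = 18  [S.key - 5]
10. n7.off = "pk"  ["pk"]
11. n7.val = 9  [9]
12. n8.acc = true  [terminal]
13. n9.acc = true  [terminal]
14. n10.key = false  [terminal]
15. n7.cnt = 20  [B.val + 11]
16. n11.lab = "nq"  [terminal]
17. n6.key = 10  [B.cnt - 10]
18. n6.ok = 12  [B.cnt * -1 + 32]
19. n6.off = 13  [B.cnt * -2 + 53]
20. n6.env = 20  [B.cnt * 3 - 40]
21. n13.lim = "nz"  ["nz"]
22. n14.acc = true  [terminal]
23. n13.ok = 0  [len(A.lim) - 2]
24. n13.hot = 26  [len(A.lim) + 24]
25. n15.depth = 6  [A.hot + A.ok - 20]
26. n15.lim = 6  [A.hot - 20]
27. n16.key = false  [terminal]
28. n15.off = 17  [D.lim * -1 + 23]
29. n15.cnt = 2  [D.lim * 2 - 10]
30. n12.key = 29  [D.off + 12]
31. n12.ok = 21  [D.off + A.hot - 22]
32. n12.off = 12  [12]
33. n12.env = 23  [A.hot + D.cnt - 5]
34. n0.key = 8  [E₁.off + E₀.off - 17]
35. n0.ok = false  [false]

23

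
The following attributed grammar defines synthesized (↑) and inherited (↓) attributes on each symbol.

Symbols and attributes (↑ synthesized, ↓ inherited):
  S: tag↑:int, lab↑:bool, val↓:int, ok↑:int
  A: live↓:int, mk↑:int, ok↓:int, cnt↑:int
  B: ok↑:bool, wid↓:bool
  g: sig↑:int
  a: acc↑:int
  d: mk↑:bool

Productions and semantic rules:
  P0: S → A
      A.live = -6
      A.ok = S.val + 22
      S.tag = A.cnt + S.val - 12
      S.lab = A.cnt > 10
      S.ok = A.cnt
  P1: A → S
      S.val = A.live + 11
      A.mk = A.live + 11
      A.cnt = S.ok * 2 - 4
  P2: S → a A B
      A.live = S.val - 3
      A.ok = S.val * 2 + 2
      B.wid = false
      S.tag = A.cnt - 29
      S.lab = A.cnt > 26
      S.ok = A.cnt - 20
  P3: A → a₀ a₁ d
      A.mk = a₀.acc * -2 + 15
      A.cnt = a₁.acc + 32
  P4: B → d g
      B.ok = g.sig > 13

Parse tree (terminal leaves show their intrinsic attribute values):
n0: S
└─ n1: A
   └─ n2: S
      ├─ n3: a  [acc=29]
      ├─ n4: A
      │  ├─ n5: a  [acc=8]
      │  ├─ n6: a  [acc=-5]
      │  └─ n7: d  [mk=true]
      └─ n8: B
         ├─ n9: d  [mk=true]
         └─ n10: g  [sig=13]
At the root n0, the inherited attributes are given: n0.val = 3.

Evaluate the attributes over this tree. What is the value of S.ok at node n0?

10

1. n0.val = 3  [given at root]
2. n1.live = -6  [-6]
3. n1.ok = 25  [S.val + 22]
4. n2.val = 5  [A.live + 11]
5. n3.acc = 29  [terminal]
6. n4.live = 2  [S.val - 3]
7. n4.ok = 12  [S.val * 2 + 2]
8. n5.acc = 8  [terminal]
9. n6.acc = -5  [terminal]
10. n7.mk = true  [terminal]
11. n4.mk = -1  [a₀.acc * -2 + 15]
12. n4.cnt = 27  [a₁.acc + 32]
13. n8.wid = false  [false]
14. n9.mk = true  [terminal]
15. n10.sig = 13  [terminal]
16. n8.ok = false  [g.sig > 13]
17. n2.tag = -2  [A.cnt - 29]
18. n2.lab = true  [A.cnt > 26]
19. n2.ok = 7  [A.cnt - 20]
20. n1.mk = 5  [A.live + 11]
21. n1.cnt = 10  [S.ok * 2 - 4]
22. n0.tag = 1  [A.cnt + S.val - 12]
23. n0.lab = false  [A.cnt > 10]
24. n0.ok = 10  [A.cnt]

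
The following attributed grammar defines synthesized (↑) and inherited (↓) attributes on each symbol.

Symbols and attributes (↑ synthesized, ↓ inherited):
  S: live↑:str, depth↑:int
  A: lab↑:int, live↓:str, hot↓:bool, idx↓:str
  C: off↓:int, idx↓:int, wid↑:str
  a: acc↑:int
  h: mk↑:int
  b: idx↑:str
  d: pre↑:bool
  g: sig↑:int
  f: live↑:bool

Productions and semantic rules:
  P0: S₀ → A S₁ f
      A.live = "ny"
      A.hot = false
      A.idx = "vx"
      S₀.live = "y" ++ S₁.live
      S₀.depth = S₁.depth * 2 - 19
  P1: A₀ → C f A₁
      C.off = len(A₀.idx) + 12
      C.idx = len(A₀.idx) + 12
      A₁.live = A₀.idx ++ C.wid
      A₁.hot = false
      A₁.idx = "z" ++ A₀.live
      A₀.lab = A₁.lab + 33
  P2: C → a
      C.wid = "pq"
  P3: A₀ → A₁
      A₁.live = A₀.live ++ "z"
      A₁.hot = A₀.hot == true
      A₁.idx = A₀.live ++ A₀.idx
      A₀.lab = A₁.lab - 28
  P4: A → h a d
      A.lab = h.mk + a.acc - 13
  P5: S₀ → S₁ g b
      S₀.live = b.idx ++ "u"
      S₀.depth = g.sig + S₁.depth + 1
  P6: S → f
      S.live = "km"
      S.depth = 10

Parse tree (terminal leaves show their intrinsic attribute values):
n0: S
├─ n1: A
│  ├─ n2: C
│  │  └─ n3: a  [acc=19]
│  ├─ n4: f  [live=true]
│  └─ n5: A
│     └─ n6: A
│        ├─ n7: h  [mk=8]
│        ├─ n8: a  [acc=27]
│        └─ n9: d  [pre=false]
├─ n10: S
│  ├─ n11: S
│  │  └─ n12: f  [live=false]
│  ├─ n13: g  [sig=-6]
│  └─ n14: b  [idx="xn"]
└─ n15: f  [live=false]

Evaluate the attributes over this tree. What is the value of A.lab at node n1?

27

1. n1.live = "ny"  ["ny"]
2. n1.hot = false  [false]
3. n1.idx = "vx"  ["vx"]
4. n2.off = 14  [len(A₀.idx) + 12]
5. n2.idx = 14  [len(A₀.idx) + 12]
6. n3.acc = 19  [terminal]
7. n2.wid = "pq"  ["pq"]
8. n4.live = true  [terminal]
9. n5.live = "vxpq"  [A₀.idx ++ C.wid]
10. n5.hot = false  [false]
11. n5.idx = "zny"  ["z" ++ A₀.live]
12. n6.live = "vxpqz"  [A₀.live ++ "z"]
13. n6.hot = false  [A₀.hot == true]
14. n6.idx = "vxpqzny"  [A₀.live ++ A₀.idx]
15. n7.mk = 8  [terminal]
16. n8.acc = 27  [terminal]
17. n9.pre = false  [terminal]
18. n6.lab = 22  [h.mk + a.acc - 13]
19. n5.lab = -6  [A₁.lab - 28]
20. n1.lab = 27  [A₁.lab + 33]
21. n12.live = false  [terminal]
22. n11.live = "km"  ["km"]
23. n11.depth = 10  [10]
24. n13.sig = -6  [terminal]
25. n14.idx = "xn"  [terminal]
26. n10.live = "xnu"  [b.idx ++ "u"]
27. n10.depth = 5  [g.sig + S₁.depth + 1]
28. n15.live = false  [terminal]
29. n0.live = "yxnu"  ["y" ++ S₁.live]
30. n0.depth = -9  [S₁.depth * 2 - 19]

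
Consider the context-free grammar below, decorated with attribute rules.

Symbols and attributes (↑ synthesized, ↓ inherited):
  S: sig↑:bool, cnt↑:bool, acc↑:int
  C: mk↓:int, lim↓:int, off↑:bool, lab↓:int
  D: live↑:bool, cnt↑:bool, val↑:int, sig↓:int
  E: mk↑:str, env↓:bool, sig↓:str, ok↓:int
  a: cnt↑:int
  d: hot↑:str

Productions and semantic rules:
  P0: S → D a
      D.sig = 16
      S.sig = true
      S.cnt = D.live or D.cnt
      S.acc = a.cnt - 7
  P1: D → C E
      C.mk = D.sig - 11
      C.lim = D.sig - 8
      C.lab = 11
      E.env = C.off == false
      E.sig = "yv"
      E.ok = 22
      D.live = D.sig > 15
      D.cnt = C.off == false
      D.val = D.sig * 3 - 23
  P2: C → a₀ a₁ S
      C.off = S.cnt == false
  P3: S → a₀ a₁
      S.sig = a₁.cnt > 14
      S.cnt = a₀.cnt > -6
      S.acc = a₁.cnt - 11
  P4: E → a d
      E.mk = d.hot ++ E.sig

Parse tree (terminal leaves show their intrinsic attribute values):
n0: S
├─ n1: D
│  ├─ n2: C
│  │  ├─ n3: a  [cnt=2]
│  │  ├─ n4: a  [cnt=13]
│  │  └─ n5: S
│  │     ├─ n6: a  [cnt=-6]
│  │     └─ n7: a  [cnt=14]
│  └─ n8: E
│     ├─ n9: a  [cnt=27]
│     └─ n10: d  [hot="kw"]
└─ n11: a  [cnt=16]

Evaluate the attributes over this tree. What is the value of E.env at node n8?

false

1. n1.sig = 16  [16]
2. n2.mk = 5  [D.sig - 11]
3. n2.lim = 8  [D.sig - 8]
4. n2.lab = 11  [11]
5. n3.cnt = 2  [terminal]
6. n4.cnt = 13  [terminal]
7. n6.cnt = -6  [terminal]
8. n7.cnt = 14  [terminal]
9. n5.sig = false  [a₁.cnt > 14]
10. n5.cnt = false  [a₀.cnt > -6]
11. n5.acc = 3  [a₁.cnt - 11]
12. n2.off = true  [S.cnt == false]
13. n8.env = false  [C.off == false]
14. n8.sig = "yv"  ["yv"]
15. n8.ok = 22  [22]
16. n9.cnt = 27  [terminal]
17. n10.hot = "kw"  [terminal]
18. n8.mk = "kwyv"  [d.hot ++ E.sig]
19. n1.live = true  [D.sig > 15]
20. n1.cnt = false  [C.off == false]
21. n1.val = 25  [D.sig * 3 - 23]
22. n11.cnt = 16  [terminal]
23. n0.sig = true  [true]
24. n0.cnt = true  [D.live or D.cnt]
25. n0.acc = 9  [a.cnt - 7]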